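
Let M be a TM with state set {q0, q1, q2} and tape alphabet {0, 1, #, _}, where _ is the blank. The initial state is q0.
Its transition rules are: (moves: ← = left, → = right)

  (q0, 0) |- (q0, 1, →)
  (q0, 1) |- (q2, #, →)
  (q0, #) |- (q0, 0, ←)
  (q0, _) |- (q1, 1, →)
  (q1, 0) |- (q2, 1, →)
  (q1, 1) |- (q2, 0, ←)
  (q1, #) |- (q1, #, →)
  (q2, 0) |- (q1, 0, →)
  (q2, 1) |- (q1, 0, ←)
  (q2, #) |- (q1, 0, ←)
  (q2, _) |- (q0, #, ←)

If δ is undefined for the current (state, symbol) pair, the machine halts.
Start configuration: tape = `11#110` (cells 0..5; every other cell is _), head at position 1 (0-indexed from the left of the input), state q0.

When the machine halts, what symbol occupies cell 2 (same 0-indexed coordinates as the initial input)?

1

q0 | __1[1]#110_   read 1 → write #, move →, go to q2
q2 | __1#[#]110_   read # → write 0, move ←, go to q1
q1 | __1[#]0110_   read # → write #, move →, go to q1
q1 | __1#[0]110_   read 0 → write 1, move →, go to q2
q2 | __1#1[1]10_   read 1 → write 0, move ←, go to q1
q1 | __1#[1]010_   read 1 → write 0, move ←, go to q2
q2 | __1[#]0010_   read # → write 0, move ←, go to q1
q1 | __[1]00010_   read 1 → write 0, move ←, go to q2
q2 | _[_]000010_   read _ → write #, move ←, go to q0
q0 | [_]#000010_   read _ → write 1, move →, go to q1
q1 | 1[#]000010_   read # → write #, move →, go to q1
q1 | 1#[0]00010_   read 0 → write 1, move →, go to q2
q2 | 1#1[0]0010_   read 0 → write 0, move →, go to q1
q1 | 1#10[0]010_   read 0 → write 1, move →, go to q2
q2 | 1#101[0]10_   read 0 → write 0, move →, go to q1
q1 | 1#1010[1]0_   read 1 → write 0, move ←, go to q2
q2 | 1#101[0]00_   read 0 → write 0, move →, go to q1
q1 | 1#1010[0]0_   read 0 → write 1, move →, go to q2
q2 | 1#10101[0]_   read 0 → write 0, move →, go to q1
q1 | 1#101010[_]
Cell 2 holds 1 when M halts.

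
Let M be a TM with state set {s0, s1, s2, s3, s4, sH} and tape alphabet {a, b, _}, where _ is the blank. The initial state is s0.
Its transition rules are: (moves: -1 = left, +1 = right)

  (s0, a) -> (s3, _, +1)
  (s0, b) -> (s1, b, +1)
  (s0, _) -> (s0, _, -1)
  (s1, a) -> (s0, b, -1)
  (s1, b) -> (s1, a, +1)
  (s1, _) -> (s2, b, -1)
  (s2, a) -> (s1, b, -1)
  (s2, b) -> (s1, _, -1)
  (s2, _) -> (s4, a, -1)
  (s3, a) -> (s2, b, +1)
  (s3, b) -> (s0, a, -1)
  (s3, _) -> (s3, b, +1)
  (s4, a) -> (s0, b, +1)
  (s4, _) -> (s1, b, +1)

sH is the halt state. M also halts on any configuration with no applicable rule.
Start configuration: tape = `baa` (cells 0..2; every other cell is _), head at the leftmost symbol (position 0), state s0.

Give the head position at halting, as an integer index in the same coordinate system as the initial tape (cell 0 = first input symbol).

state=s0 head=0 tape=___[b]aa_   (s0,b)→(s1,b,+1)
state=s1 head=1 tape=___b[a]a_   (s1,a)→(s0,b,-1)
state=s0 head=0 tape=___[b]ba_   (s0,b)→(s1,b,+1)
state=s1 head=1 tape=___b[b]a_   (s1,b)→(s1,a,+1)
state=s1 head=2 tape=___ba[a]_   (s1,a)→(s0,b,-1)
state=s0 head=1 tape=___b[a]b_   (s0,a)→(s3,_,+1)
state=s3 head=2 tape=___b_[b]_   (s3,b)→(s0,a,-1)
state=s0 head=1 tape=___b[_]a_   (s0,_)→(s0,_,-1)
state=s0 head=0 tape=___[b]_a_   (s0,b)→(s1,b,+1)
state=s1 head=1 tape=___b[_]a_   (s1,_)→(s2,b,-1)
state=s2 head=0 tape=___[b]ba_   (s2,b)→(s1,_,-1)
state=s1 head=-1 tape=__[_]_ba_   (s1,_)→(s2,b,-1)
state=s2 head=-2 tape=_[_]b_ba_   (s2,_)→(s4,a,-1)
state=s4 head=-3 tape=[_]ab_ba_   (s4,_)→(s1,b,+1)
state=s1 head=-2 tape=b[a]b_ba_   (s1,a)→(s0,b,-1)
state=s0 head=-3 tape=[b]bb_ba_   (s0,b)→(s1,b,+1)
state=s1 head=-2 tape=b[b]b_ba_   (s1,b)→(s1,a,+1)
state=s1 head=-1 tape=ba[b]_ba_   (s1,b)→(s1,a,+1)
state=s1 head=0 tape=baa[_]ba_   (s1,_)→(s2,b,-1)
state=s2 head=-1 tape=ba[a]bba_   (s2,a)→(s1,b,-1)
state=s1 head=-2 tape=b[a]bbba_   (s1,a)→(s0,b,-1)
state=s0 head=-3 tape=[b]bbbba_   (s0,b)→(s1,b,+1)
state=s1 head=-2 tape=b[b]bbba_   (s1,b)→(s1,a,+1)
state=s1 head=-1 tape=ba[b]bba_   (s1,b)→(s1,a,+1)
state=s1 head=0 tape=baa[b]ba_   (s1,b)→(s1,a,+1)
state=s1 head=1 tape=baaa[b]a_   (s1,b)→(s1,a,+1)
state=s1 head=2 tape=baaaa[a]_   (s1,a)→(s0,b,-1)
state=s0 head=1 tape=baaa[a]b_   (s0,a)→(s3,_,+1)
state=s3 head=2 tape=baaa_[b]_   (s3,b)→(s0,a,-1)
state=s0 head=1 tape=baaa[_]a_   (s0,_)→(s0,_,-1)
state=s0 head=0 tape=baa[a]_a_   (s0,a)→(s3,_,+1)
state=s3 head=1 tape=baa_[_]a_   (s3,_)→(s3,b,+1)
state=s3 head=2 tape=baa_b[a]_   (s3,a)→(s2,b,+1)
state=s2 head=3 tape=baa_bb[_]   (s2,_)→(s4,a,-1)
state=s4 head=2 tape=baa_b[b]a
At halt the head is at cell 2.

2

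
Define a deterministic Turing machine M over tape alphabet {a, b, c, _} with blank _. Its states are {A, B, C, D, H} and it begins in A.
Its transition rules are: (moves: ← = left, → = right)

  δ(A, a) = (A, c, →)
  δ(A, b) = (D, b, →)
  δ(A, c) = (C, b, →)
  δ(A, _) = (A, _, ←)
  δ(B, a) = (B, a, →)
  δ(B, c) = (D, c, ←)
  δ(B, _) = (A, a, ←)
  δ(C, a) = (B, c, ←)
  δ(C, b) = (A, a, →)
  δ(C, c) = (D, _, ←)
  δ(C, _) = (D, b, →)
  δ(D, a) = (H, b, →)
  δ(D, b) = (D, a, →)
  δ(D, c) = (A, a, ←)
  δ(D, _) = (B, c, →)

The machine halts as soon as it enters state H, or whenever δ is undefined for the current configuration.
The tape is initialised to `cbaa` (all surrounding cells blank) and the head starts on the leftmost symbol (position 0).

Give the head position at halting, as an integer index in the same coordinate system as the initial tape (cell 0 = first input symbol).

A | [c]baa___   read c → write b, move →, go to C
C | b[b]aa___   read b → write a, move →, go to A
A | ba[a]a___   read a → write c, move →, go to A
A | bac[a]___   read a → write c, move →, go to A
A | bacc[_]__   read _ → write _, move ←, go to A
A | bac[c]___   read c → write b, move →, go to C
C | bacb[_]__   read _ → write b, move →, go to D
D | bacbb[_]_   read _ → write c, move →, go to B
B | bacbbc[_]   read _ → write a, move ←, go to A
A | bacbb[c]a   read c → write b, move →, go to C
C | bacbbb[a]   read a → write c, move ←, go to B
B | bacbb[b]c
At halt the head is at cell 5.

5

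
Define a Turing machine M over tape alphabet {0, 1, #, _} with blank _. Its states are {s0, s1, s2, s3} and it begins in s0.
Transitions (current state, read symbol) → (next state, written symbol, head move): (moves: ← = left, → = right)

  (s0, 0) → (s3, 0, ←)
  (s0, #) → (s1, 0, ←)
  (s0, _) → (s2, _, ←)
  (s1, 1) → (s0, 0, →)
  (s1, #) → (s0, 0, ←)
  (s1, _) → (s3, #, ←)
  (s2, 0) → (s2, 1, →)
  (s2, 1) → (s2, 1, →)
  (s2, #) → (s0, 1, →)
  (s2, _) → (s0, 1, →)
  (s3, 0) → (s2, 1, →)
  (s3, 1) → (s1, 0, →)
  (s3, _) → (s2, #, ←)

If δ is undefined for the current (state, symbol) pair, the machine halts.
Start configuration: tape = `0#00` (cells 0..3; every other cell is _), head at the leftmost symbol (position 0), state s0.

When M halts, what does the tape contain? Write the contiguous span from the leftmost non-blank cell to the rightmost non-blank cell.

s0 | __[0]#00   read 0 → write 0, move ←, go to s3
s3 | _[_]0#00   read _ → write #, move ←, go to s2
s2 | [_]#0#00   read _ → write 1, move →, go to s0
s0 | 1[#]0#00   read # → write 0, move ←, go to s1
s1 | [1]00#00   read 1 → write 0, move →, go to s0
s0 | 0[0]0#00   read 0 → write 0, move ←, go to s3
s3 | [0]00#00   read 0 → write 1, move →, go to s2
s2 | 1[0]0#00   read 0 → write 1, move →, go to s2
s2 | 11[0]#00   read 0 → write 1, move →, go to s2
s2 | 111[#]00   read # → write 1, move →, go to s0
s0 | 1111[0]0   read 0 → write 0, move ←, go to s3
s3 | 111[1]00   read 1 → write 0, move →, go to s1
s1 | 1110[0]0
The non-blank tape span at halt is 111000.

111000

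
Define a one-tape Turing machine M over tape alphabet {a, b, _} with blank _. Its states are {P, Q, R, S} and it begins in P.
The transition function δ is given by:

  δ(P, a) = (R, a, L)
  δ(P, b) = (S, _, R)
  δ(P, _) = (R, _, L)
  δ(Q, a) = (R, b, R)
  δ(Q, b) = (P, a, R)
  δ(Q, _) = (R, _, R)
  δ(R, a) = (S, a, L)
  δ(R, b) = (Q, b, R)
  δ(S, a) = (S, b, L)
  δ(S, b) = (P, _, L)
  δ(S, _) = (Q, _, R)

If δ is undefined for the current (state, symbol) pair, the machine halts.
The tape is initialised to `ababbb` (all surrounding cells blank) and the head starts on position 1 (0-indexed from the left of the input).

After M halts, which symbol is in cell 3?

_

P | a[b]abbb   read b → write _, move R, go to S
S | a_[a]bbb   read a → write b, move L, go to S
S | a[_]bbbb   read _ → write _, move R, go to Q
Q | a_[b]bbb   read b → write a, move R, go to P
P | a_a[b]bb   read b → write _, move R, go to S
S | a_a_[b]b   read b → write _, move L, go to P
P | a_a[_]_b   read _ → write _, move L, go to R
R | a_[a]__b   read a → write a, move L, go to S
S | a[_]a__b   read _ → write _, move R, go to Q
Q | a_[a]__b   read a → write b, move R, go to R
R | a_b[_]_b
Cell 3 holds _ when M halts.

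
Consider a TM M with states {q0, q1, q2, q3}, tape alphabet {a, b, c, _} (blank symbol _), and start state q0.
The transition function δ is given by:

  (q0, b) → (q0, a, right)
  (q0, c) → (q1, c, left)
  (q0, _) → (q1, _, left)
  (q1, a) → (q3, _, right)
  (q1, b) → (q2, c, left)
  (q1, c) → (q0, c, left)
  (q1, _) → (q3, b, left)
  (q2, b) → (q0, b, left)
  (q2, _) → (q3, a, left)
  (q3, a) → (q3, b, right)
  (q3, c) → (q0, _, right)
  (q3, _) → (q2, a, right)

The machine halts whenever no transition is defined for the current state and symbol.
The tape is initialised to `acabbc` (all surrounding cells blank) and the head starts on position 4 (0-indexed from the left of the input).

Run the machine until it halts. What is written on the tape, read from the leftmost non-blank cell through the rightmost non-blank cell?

state=q0 head=4 tape=acab[b]c_   (q0,b)→(q0,a,right)
state=q0 head=5 tape=acaba[c]_   (q0,c)→(q1,c,left)
state=q1 head=4 tape=acab[a]c_   (q1,a)→(q3,_,right)
state=q3 head=5 tape=acab_[c]_   (q3,c)→(q0,_,right)
state=q0 head=6 tape=acab__[_]   (q0,_)→(q1,_,left)
state=q1 head=5 tape=acab_[_]_   (q1,_)→(q3,b,left)
state=q3 head=4 tape=acab[_]b_   (q3,_)→(q2,a,right)
state=q2 head=5 tape=acaba[b]_   (q2,b)→(q0,b,left)
state=q0 head=4 tape=acab[a]b_
The non-blank tape span at halt is acabab.

acabab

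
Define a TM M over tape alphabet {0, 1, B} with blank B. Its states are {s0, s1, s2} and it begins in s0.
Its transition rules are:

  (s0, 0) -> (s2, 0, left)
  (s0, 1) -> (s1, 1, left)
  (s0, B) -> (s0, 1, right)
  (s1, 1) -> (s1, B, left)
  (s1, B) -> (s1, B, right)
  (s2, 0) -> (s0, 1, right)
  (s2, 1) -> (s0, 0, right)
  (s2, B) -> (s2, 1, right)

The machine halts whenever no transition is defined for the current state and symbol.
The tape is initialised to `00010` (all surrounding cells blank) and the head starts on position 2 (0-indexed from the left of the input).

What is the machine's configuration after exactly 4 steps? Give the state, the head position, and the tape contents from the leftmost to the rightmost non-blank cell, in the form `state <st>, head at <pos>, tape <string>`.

state s0, head at 2, tape 00010

s0 | 00[0]10   read 0 → write 0, move left, go to s2
s2 | 0[0]010   read 0 → write 1, move right, go to s0
s0 | 01[0]10   read 0 → write 0, move left, go to s2
s2 | 0[1]010   read 1 → write 0, move right, go to s0
s0 | 00[0]10
After 4 steps: state s0, head at 2, tape 00010.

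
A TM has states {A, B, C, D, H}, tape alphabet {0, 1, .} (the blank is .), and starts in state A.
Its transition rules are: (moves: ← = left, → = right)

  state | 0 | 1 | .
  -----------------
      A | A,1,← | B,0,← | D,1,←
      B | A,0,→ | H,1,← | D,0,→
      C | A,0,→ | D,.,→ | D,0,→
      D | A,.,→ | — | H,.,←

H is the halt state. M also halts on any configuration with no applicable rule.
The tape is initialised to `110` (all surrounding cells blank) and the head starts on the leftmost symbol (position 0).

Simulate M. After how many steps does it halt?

17

A | .[1]10.   read 1 → write 0, move ←, go to B
B | [.]010.   read . → write 0, move →, go to D
D | 0[0]10.   read 0 → write ., move →, go to A
A | 0.[1]0.   read 1 → write 0, move ←, go to B
B | 0[.]00.   read . → write 0, move →, go to D
D | 00[0]0.   read 0 → write ., move →, go to A
A | 00.[0].   read 0 → write 1, move ←, go to A
A | 00[.]1.   read . → write 1, move ←, go to D
D | 0[0]11.   read 0 → write ., move →, go to A
A | 0.[1]1.   read 1 → write 0, move ←, go to B
B | 0[.]01.   read . → write 0, move →, go to D
D | 00[0]1.   read 0 → write ., move →, go to A
A | 00.[1].   read 1 → write 0, move ←, go to B
B | 00[.]0.   read . → write 0, move →, go to D
D | 000[0].   read 0 → write ., move →, go to A
A | 000.[.]   read . → write 1, move ←, go to D
D | 000[.]1   read . → write ., move ←, go to H
H | 00[0].1
M halts after 17 transitions.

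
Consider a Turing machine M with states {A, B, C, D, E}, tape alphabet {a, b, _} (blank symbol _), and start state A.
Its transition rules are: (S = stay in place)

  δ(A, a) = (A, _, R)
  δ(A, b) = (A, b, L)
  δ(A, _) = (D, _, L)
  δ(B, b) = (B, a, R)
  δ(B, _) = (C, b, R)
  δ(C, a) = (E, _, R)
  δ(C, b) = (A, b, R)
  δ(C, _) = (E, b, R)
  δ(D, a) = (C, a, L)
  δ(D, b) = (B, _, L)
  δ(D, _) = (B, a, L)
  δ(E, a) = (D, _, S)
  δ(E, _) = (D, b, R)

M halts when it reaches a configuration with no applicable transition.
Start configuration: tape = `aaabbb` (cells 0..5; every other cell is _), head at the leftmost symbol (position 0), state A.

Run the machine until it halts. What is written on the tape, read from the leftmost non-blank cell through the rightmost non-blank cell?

aa_bbb

A | [a]aabbb   read a → write _, move R, go to A
A | _[a]abbb   read a → write _, move R, go to A
A | __[a]bbb   read a → write _, move R, go to A
A | ___[b]bb   read b → write b, move L, go to A
A | __[_]bbb   read _ → write _, move L, go to D
D | _[_]_bbb   read _ → write a, move L, go to B
B | [_]a_bbb   read _ → write b, move R, go to C
C | b[a]_bbb   read a → write _, move R, go to E
E | b_[_]bbb   read _ → write b, move R, go to D
D | b_b[b]bb   read b → write _, move L, go to B
B | b_[b]_bb   read b → write a, move R, go to B
B | b_a[_]bb   read _ → write b, move R, go to C
C | b_ab[b]b   read b → write b, move R, go to A
A | b_abb[b]   read b → write b, move L, go to A
A | b_ab[b]b   read b → write b, move L, go to A
A | b_a[b]bb   read b → write b, move L, go to A
A | b_[a]bbb   read a → write _, move R, go to A
A | b__[b]bb   read b → write b, move L, go to A
A | b_[_]bbb   read _ → write _, move L, go to D
D | b[_]_bbb   read _ → write a, move L, go to B
B | [b]a_bbb   read b → write a, move R, go to B
B | a[a]_bbb
The non-blank tape span at halt is aa_bbb.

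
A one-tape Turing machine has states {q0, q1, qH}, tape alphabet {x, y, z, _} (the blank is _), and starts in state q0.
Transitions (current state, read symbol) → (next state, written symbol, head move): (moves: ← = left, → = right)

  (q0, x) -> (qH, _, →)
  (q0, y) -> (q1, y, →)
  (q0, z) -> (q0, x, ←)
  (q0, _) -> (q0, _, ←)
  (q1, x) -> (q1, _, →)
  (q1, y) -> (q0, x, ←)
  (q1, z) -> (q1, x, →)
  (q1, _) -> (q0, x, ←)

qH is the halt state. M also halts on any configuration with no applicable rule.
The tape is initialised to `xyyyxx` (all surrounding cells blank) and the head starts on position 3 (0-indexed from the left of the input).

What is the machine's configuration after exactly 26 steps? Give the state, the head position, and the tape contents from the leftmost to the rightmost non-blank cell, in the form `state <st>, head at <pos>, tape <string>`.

q0 | xyy[y]xx__   read y → write y, move →, go to q1
q1 | xyyy[x]x__   read x → write _, move →, go to q1
q1 | xyyy_[x]__   read x → write _, move →, go to q1
q1 | xyyy__[_]_   read _ → write x, move ←, go to q0
q0 | xyyy_[_]x_   read _ → write _, move ←, go to q0
q0 | xyyy[_]_x_   read _ → write _, move ←, go to q0
q0 | xyy[y]__x_   read y → write y, move →, go to q1
q1 | xyyy[_]_x_   read _ → write x, move ←, go to q0
q0 | xyy[y]x_x_   read y → write y, move →, go to q1
q1 | xyyy[x]_x_   read x → write _, move →, go to q1
q1 | xyyy_[_]x_   read _ → write x, move ←, go to q0
q0 | xyyy[_]xx_   read _ → write _, move ←, go to q0
q0 | xyy[y]_xx_   read y → write y, move →, go to q1
q1 | xyyy[_]xx_   read _ → write x, move ←, go to q0
q0 | xyy[y]xxx_   read y → write y, move →, go to q1
q1 | xyyy[x]xx_   read x → write _, move →, go to q1
q1 | xyyy_[x]x_   read x → write _, move →, go to q1
q1 | xyyy__[x]_   read x → write _, move →, go to q1
q1 | xyyy___[_]   read _ → write x, move ←, go to q0
q0 | xyyy__[_]x   read _ → write _, move ←, go to q0
q0 | xyyy_[_]_x   read _ → write _, move ←, go to q0
q0 | xyyy[_]__x   read _ → write _, move ←, go to q0
q0 | xyy[y]___x   read y → write y, move →, go to q1
q1 | xyyy[_]__x   read _ → write x, move ←, go to q0
q0 | xyy[y]x__x   read y → write y, move →, go to q1
q1 | xyyy[x]__x   read x → write _, move →, go to q1
q1 | xyyy_[_]_x
After 26 steps: state q1, head at 5, tape xyyy___x.

state q1, head at 5, tape xyyy___x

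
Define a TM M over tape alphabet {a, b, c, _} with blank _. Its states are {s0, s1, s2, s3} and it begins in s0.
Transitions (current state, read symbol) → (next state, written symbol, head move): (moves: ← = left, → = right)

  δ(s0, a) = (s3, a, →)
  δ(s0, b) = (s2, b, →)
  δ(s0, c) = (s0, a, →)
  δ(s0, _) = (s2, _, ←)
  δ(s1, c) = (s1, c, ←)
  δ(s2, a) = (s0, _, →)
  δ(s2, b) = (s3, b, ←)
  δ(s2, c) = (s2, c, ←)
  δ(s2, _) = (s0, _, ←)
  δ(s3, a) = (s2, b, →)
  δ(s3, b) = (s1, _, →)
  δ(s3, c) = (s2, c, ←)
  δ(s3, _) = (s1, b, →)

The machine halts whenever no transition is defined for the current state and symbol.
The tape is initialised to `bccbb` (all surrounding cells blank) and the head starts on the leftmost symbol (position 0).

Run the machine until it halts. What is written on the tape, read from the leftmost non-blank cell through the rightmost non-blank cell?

bbccbb

state=s0 head=0 tape=_[b]ccbb   (s0,b)→(s2,b,→)
state=s2 head=1 tape=_b[c]cbb   (s2,c)→(s2,c,←)
state=s2 head=0 tape=_[b]ccbb   (s2,b)→(s3,b,←)
state=s3 head=-1 tape=[_]bccbb   (s3,_)→(s1,b,→)
state=s1 head=0 tape=b[b]ccbb
The non-blank tape span at halt is bbccbb.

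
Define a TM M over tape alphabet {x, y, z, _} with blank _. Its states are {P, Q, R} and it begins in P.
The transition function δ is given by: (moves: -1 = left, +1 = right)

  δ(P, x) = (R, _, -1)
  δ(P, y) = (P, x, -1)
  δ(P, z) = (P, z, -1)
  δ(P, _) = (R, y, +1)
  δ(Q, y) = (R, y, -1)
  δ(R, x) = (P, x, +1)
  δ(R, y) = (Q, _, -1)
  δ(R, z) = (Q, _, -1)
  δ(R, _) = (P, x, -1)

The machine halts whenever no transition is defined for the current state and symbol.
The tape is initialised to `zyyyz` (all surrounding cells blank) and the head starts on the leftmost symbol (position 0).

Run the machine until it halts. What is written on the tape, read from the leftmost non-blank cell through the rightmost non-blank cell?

state=P head=0 tape=____[z]yyyz   (P,z)→(P,z,-1)
state=P head=-1 tape=___[_]zyyyz   (P,_)→(R,y,+1)
state=R head=0 tape=___y[z]yyyz   (R,z)→(Q,_,-1)
state=Q head=-1 tape=___[y]_yyyz   (Q,y)→(R,y,-1)
state=R head=-2 tape=__[_]y_yyyz   (R,_)→(P,x,-1)
state=P head=-3 tape=_[_]xy_yyyz   (P,_)→(R,y,+1)
state=R head=-2 tape=_y[x]y_yyyz   (R,x)→(P,x,+1)
state=P head=-1 tape=_yx[y]_yyyz   (P,y)→(P,x,-1)
state=P head=-2 tape=_y[x]x_yyyz   (P,x)→(R,_,-1)
state=R head=-3 tape=_[y]_x_yyyz   (R,y)→(Q,_,-1)
state=Q head=-4 tape=[_]__x_yyyz
The non-blank tape span at halt is x_yyyz.

x_yyyz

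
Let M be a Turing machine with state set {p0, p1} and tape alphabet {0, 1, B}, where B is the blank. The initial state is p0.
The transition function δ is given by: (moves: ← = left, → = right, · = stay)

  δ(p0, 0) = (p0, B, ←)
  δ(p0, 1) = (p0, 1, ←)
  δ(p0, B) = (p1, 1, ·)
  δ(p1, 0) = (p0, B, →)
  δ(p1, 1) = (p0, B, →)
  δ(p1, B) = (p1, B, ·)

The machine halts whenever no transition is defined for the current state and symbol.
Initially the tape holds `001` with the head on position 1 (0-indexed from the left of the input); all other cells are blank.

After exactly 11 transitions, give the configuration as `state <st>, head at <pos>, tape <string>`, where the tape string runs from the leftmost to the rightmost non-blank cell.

state p0, head at 2, tape 1

state=p0 head=1 tape=B0[0]1   (p0,0)→(p0,B,←)
state=p0 head=0 tape=B[0]B1   (p0,0)→(p0,B,←)
state=p0 head=-1 tape=[B]BB1   (p0,B)→(p1,1,·)
state=p1 head=-1 tape=[1]BB1   (p1,1)→(p0,B,→)
state=p0 head=0 tape=B[B]B1   (p0,B)→(p1,1,·)
state=p1 head=0 tape=B[1]B1   (p1,1)→(p0,B,→)
state=p0 head=1 tape=BB[B]1   (p0,B)→(p1,1,·)
state=p1 head=1 tape=BB[1]1   (p1,1)→(p0,B,→)
state=p0 head=2 tape=BBB[1]   (p0,1)→(p0,1,←)
state=p0 head=1 tape=BB[B]1   (p0,B)→(p1,1,·)
state=p1 head=1 tape=BB[1]1   (p1,1)→(p0,B,→)
state=p0 head=2 tape=BBB[1]
After 11 steps: state p0, head at 2, tape 1.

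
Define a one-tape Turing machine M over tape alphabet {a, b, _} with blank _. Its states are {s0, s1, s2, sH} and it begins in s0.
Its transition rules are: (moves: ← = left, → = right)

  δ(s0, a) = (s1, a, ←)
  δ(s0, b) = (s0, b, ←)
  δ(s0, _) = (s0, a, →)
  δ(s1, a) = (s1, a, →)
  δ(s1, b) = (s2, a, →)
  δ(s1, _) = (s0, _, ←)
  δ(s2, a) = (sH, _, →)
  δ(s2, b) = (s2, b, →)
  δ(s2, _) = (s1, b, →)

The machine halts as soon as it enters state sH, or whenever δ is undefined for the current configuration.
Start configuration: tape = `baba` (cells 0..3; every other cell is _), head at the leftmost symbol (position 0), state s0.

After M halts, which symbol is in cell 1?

_

s0 | ___[b]aba   read b → write b, move ←, go to s0
s0 | __[_]baba   read _ → write a, move →, go to s0
s0 | __a[b]aba   read b → write b, move ←, go to s0
s0 | __[a]baba   read a → write a, move ←, go to s1
s1 | _[_]ababa   read _ → write _, move ←, go to s0
s0 | [_]_ababa   read _ → write a, move →, go to s0
s0 | a[_]ababa   read _ → write a, move →, go to s0
s0 | aa[a]baba   read a → write a, move ←, go to s1
s1 | a[a]ababa   read a → write a, move →, go to s1
s1 | aa[a]baba   read a → write a, move →, go to s1
s1 | aaa[b]aba   read b → write a, move →, go to s2
s2 | aaaa[a]ba   read a → write _, move →, go to sH
sH | aaaa_[b]a
Cell 1 holds _ when M halts.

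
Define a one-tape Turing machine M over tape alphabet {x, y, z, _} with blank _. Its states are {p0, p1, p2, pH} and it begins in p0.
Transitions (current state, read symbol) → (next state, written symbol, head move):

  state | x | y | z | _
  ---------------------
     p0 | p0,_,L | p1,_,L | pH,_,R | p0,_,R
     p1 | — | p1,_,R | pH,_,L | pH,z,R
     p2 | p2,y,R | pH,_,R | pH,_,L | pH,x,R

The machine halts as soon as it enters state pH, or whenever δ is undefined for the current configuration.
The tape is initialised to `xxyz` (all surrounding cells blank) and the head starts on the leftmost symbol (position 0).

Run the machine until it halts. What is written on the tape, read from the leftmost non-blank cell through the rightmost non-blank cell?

p0 | _[x]xyz   read x → write _, move L, go to p0
p0 | [_]_xyz   read _ → write _, move R, go to p0
p0 | _[_]xyz   read _ → write _, move R, go to p0
p0 | __[x]yz   read x → write _, move L, go to p0
p0 | _[_]_yz   read _ → write _, move R, go to p0
p0 | __[_]yz   read _ → write _, move R, go to p0
p0 | ___[y]z   read y → write _, move L, go to p1
p1 | __[_]_z   read _ → write z, move R, go to pH
pH | __z[_]z
The non-blank tape span at halt is z_z.

z_z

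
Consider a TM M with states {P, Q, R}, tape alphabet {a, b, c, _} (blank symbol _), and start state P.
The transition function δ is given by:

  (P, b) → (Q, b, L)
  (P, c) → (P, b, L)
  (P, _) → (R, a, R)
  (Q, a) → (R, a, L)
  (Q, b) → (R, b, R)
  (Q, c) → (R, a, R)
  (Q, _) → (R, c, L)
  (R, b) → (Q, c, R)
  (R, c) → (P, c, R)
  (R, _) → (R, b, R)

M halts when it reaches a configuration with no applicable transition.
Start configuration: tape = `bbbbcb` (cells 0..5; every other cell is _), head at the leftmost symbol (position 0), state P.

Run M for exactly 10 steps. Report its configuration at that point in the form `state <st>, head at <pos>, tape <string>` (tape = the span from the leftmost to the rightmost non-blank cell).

state=P head=0 tape=__[b]bbbcb   (P,b)→(Q,b,L)
state=Q head=-1 tape=_[_]bbbbcb   (Q,_)→(R,c,L)
state=R head=-2 tape=[_]cbbbbcb   (R,_)→(R,b,R)
state=R head=-1 tape=b[c]bbbbcb   (R,c)→(P,c,R)
state=P head=0 tape=bc[b]bbbcb   (P,b)→(Q,b,L)
state=Q head=-1 tape=b[c]bbbbcb   (Q,c)→(R,a,R)
state=R head=0 tape=ba[b]bbbcb   (R,b)→(Q,c,R)
state=Q head=1 tape=bac[b]bbcb   (Q,b)→(R,b,R)
state=R head=2 tape=bacb[b]bcb   (R,b)→(Q,c,R)
state=Q head=3 tape=bacbc[b]cb   (Q,b)→(R,b,R)
state=R head=4 tape=bacbcb[c]b
After 10 steps: state R, head at 4, tape bacbcbcb.

state R, head at 4, tape bacbcbcb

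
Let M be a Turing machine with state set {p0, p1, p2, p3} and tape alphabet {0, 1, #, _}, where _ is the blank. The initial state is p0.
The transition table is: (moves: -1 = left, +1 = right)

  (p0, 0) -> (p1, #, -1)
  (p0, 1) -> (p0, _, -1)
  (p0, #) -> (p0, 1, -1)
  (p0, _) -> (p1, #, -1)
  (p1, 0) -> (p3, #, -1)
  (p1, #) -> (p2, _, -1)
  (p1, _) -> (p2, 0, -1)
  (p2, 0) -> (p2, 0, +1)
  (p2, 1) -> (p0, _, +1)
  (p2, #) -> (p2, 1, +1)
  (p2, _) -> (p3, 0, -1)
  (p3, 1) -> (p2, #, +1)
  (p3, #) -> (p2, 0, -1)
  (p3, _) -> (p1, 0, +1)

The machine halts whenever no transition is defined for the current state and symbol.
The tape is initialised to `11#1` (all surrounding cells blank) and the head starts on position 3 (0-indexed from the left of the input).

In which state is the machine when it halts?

p3

state=p0 head=3 tape=____11#[1]   (p0,1)→(p0,_,-1)
state=p0 head=2 tape=____11[#]_   (p0,#)→(p0,1,-1)
state=p0 head=1 tape=____1[1]1_   (p0,1)→(p0,_,-1)
state=p0 head=0 tape=____[1]_1_   (p0,1)→(p0,_,-1)
state=p0 head=-1 tape=___[_]__1_   (p0,_)→(p1,#,-1)
state=p1 head=-2 tape=__[_]#__1_   (p1,_)→(p2,0,-1)
state=p2 head=-3 tape=_[_]0#__1_   (p2,_)→(p3,0,-1)
state=p3 head=-4 tape=[_]00#__1_   (p3,_)→(p1,0,+1)
state=p1 head=-3 tape=0[0]0#__1_   (p1,0)→(p3,#,-1)
state=p3 head=-4 tape=[0]#0#__1_
No transition is defined for (p3, 0); M halts in state p3.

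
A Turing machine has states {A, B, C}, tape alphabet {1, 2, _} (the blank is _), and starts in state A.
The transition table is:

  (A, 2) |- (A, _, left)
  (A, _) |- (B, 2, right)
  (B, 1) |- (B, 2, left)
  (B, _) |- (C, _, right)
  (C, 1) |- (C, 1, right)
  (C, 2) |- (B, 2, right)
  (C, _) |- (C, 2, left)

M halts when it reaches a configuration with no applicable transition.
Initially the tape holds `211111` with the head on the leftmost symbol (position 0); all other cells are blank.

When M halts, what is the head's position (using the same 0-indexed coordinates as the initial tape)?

A | _[2]11111___   read 2 → write _, move left, go to A
A | [_]_11111___   read _ → write 2, move right, go to B
B | 2[_]11111___   read _ → write _, move right, go to C
C | 2_[1]1111___   read 1 → write 1, move right, go to C
C | 2_1[1]111___   read 1 → write 1, move right, go to C
C | 2_11[1]11___   read 1 → write 1, move right, go to C
C | 2_111[1]1___   read 1 → write 1, move right, go to C
C | 2_1111[1]___   read 1 → write 1, move right, go to C
C | 2_11111[_]__   read _ → write 2, move left, go to C
C | 2_1111[1]2__   read 1 → write 1, move right, go to C
C | 2_11111[2]__   read 2 → write 2, move right, go to B
B | 2_111112[_]_   read _ → write _, move right, go to C
C | 2_111112_[_]   read _ → write 2, move left, go to C
C | 2_111112[_]2   read _ → write 2, move left, go to C
C | 2_11111[2]22   read 2 → write 2, move right, go to B
B | 2_111112[2]2
At halt the head is at cell 7.

7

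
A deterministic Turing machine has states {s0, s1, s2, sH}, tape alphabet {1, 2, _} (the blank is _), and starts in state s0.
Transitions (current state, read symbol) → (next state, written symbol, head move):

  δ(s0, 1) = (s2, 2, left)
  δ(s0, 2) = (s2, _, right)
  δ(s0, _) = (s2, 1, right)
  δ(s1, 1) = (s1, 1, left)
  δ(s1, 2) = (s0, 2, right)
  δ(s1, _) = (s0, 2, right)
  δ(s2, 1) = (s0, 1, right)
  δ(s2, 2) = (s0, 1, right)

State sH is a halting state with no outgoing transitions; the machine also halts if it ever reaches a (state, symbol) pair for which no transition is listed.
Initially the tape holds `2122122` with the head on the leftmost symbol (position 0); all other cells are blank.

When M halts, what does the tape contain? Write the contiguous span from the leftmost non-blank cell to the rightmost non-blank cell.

s0 | [2]122122_   read 2 → write _, move right, go to s2
s2 | _[1]22122_   read 1 → write 1, move right, go to s0
s0 | _1[2]2122_   read 2 → write _, move right, go to s2
s2 | _1_[2]122_   read 2 → write 1, move right, go to s0
s0 | _1_1[1]22_   read 1 → write 2, move left, go to s2
s2 | _1_[1]222_   read 1 → write 1, move right, go to s0
s0 | _1_1[2]22_   read 2 → write _, move right, go to s2
s2 | _1_1_[2]2_   read 2 → write 1, move right, go to s0
s0 | _1_1_1[2]_   read 2 → write _, move right, go to s2
s2 | _1_1_1_[_]
The non-blank tape span at halt is 1_1_1.

1_1_1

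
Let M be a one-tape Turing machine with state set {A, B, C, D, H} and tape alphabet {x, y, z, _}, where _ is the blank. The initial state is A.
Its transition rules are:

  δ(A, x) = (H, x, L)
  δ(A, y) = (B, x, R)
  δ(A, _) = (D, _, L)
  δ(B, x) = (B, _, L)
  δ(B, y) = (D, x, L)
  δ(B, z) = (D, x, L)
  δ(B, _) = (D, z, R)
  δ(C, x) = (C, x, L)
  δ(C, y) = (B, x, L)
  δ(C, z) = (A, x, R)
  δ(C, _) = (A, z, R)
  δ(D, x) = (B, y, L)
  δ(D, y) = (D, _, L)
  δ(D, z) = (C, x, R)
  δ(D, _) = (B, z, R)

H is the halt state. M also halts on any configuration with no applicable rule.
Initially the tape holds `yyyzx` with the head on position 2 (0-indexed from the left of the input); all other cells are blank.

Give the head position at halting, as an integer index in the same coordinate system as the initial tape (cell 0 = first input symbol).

-2

A | __yy[y]zx   read y → write x, move R, go to B
B | __yyx[z]x   read z → write x, move L, go to D
D | __yy[x]xx   read x → write y, move L, go to B
B | __y[y]yxx   read y → write x, move L, go to D
D | __[y]xyxx   read y → write _, move L, go to D
D | _[_]_xyxx   read _ → write z, move R, go to B
B | _z[_]xyxx   read _ → write z, move R, go to D
D | _zz[x]yxx   read x → write y, move L, go to B
B | _z[z]yyxx   read z → write x, move L, go to D
D | _[z]xyyxx   read z → write x, move R, go to C
C | _x[x]yyxx   read x → write x, move L, go to C
C | _[x]xyyxx   read x → write x, move L, go to C
C | [_]xxyyxx   read _ → write z, move R, go to A
A | z[x]xyyxx   read x → write x, move L, go to H
H | [z]xxyyxx
At halt the head is at cell -2.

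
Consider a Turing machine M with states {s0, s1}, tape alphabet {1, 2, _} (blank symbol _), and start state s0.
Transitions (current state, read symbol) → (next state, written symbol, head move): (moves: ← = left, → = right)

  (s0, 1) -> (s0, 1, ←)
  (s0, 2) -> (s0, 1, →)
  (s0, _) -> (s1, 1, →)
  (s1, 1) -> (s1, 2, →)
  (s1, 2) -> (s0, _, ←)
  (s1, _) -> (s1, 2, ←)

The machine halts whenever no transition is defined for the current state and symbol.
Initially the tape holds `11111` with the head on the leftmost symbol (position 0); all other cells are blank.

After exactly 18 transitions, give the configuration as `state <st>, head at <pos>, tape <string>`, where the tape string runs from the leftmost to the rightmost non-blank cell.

s0 | _[1]1111_   read 1 → write 1, move ←, go to s0
s0 | [_]11111_   read _ → write 1, move →, go to s1
s1 | 1[1]1111_   read 1 → write 2, move →, go to s1
s1 | 12[1]111_   read 1 → write 2, move →, go to s1
s1 | 122[1]11_   read 1 → write 2, move →, go to s1
s1 | 1222[1]1_   read 1 → write 2, move →, go to s1
s1 | 12222[1]_   read 1 → write 2, move →, go to s1
s1 | 122222[_]   read _ → write 2, move ←, go to s1
s1 | 12222[2]2   read 2 → write _, move ←, go to s0
s0 | 1222[2]_2   read 2 → write 1, move →, go to s0
s0 | 12221[_]2   read _ → write 1, move →, go to s1
s1 | 122211[2]   read 2 → write _, move ←, go to s0
s0 | 12221[1]_   read 1 → write 1, move ←, go to s0
s0 | 1222[1]1_   read 1 → write 1, move ←, go to s0
s0 | 122[2]11_   read 2 → write 1, move →, go to s0
s0 | 1221[1]1_   read 1 → write 1, move ←, go to s0
s0 | 122[1]11_   read 1 → write 1, move ←, go to s0
s0 | 12[2]111_   read 2 → write 1, move →, go to s0
s0 | 121[1]11_
After 18 steps: state s0, head at 2, tape 121111.

state s0, head at 2, tape 121111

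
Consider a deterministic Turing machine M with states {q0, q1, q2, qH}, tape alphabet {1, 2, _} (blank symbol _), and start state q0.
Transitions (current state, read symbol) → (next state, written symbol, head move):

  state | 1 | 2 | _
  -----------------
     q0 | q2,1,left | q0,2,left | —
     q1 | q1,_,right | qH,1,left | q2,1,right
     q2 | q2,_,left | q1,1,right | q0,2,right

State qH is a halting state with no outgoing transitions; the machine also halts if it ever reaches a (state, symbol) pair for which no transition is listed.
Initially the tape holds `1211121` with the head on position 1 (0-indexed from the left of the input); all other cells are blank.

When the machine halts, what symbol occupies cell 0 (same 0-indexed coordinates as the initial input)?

state=q0 head=1 tape=_1[2]11121   (q0,2)→(q0,2,left)
state=q0 head=0 tape=_[1]211121   (q0,1)→(q2,1,left)
state=q2 head=-1 tape=[_]1211121   (q2,_)→(q0,2,right)
state=q0 head=0 tape=2[1]211121   (q0,1)→(q2,1,left)
state=q2 head=-1 tape=[2]1211121   (q2,2)→(q1,1,right)
state=q1 head=0 tape=1[1]211121   (q1,1)→(q1,_,right)
state=q1 head=1 tape=1_[2]11121   (q1,2)→(qH,1,left)
state=qH head=0 tape=1[_]111121
Cell 0 holds _ when M halts.

_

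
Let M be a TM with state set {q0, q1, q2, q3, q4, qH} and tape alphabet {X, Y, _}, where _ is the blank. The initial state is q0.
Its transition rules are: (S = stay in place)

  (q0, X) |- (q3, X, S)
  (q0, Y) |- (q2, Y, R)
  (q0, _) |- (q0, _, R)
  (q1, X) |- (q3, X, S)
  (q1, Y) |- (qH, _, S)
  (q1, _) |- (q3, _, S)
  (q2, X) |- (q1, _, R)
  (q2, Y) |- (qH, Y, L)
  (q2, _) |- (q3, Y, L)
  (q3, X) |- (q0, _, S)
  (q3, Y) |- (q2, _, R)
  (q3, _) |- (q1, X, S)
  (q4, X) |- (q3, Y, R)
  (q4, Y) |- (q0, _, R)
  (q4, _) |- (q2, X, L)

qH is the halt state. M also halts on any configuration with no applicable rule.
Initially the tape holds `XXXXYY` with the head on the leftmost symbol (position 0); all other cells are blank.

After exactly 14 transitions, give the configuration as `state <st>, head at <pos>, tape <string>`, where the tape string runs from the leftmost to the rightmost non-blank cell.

state qH, head at 4, tape YY

q0 | [X]XXXYY   read X → write X, move S, go to q3
q3 | [X]XXXYY   read X → write _, move S, go to q0
q0 | [_]XXXYY   read _ → write _, move R, go to q0
q0 | _[X]XXYY   read X → write X, move S, go to q3
q3 | _[X]XXYY   read X → write _, move S, go to q0
q0 | _[_]XXYY   read _ → write _, move R, go to q0
q0 | __[X]XYY   read X → write X, move S, go to q3
q3 | __[X]XYY   read X → write _, move S, go to q0
q0 | __[_]XYY   read _ → write _, move R, go to q0
q0 | ___[X]YY   read X → write X, move S, go to q3
q3 | ___[X]YY   read X → write _, move S, go to q0
q0 | ___[_]YY   read _ → write _, move R, go to q0
q0 | ____[Y]Y   read Y → write Y, move R, go to q2
q2 | ____Y[Y]   read Y → write Y, move L, go to qH
qH | ____[Y]Y
After 14 steps: state qH, head at 4, tape YY.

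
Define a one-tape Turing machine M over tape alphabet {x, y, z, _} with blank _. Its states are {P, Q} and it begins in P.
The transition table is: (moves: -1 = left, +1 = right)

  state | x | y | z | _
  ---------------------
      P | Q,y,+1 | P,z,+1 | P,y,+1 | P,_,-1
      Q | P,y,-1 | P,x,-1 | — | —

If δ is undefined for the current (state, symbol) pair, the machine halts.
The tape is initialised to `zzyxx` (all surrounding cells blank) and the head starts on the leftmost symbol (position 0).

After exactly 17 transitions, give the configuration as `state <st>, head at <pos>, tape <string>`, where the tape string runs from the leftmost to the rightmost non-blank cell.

P | [z]zyxx_   read z → write y, move +1, go to P
P | y[z]yxx_   read z → write y, move +1, go to P
P | yy[y]xx_   read y → write z, move +1, go to P
P | yyz[x]x_   read x → write y, move +1, go to Q
Q | yyzy[x]_   read x → write y, move -1, go to P
P | yyz[y]y_   read y → write z, move +1, go to P
P | yyzz[y]_   read y → write z, move +1, go to P
P | yyzzz[_]   read _ → write _, move -1, go to P
P | yyzz[z]_   read z → write y, move +1, go to P
P | yyzzy[_]   read _ → write _, move -1, go to P
P | yyzz[y]_   read y → write z, move +1, go to P
P | yyzzz[_]   read _ → write _, move -1, go to P
P | yyzz[z]_   read z → write y, move +1, go to P
P | yyzzy[_]   read _ → write _, move -1, go to P
P | yyzz[y]_   read y → write z, move +1, go to P
P | yyzzz[_]   read _ → write _, move -1, go to P
P | yyzz[z]_   read z → write y, move +1, go to P
P | yyzzy[_]
After 17 steps: state P, head at 5, tape yyzzy.

state P, head at 5, tape yyzzy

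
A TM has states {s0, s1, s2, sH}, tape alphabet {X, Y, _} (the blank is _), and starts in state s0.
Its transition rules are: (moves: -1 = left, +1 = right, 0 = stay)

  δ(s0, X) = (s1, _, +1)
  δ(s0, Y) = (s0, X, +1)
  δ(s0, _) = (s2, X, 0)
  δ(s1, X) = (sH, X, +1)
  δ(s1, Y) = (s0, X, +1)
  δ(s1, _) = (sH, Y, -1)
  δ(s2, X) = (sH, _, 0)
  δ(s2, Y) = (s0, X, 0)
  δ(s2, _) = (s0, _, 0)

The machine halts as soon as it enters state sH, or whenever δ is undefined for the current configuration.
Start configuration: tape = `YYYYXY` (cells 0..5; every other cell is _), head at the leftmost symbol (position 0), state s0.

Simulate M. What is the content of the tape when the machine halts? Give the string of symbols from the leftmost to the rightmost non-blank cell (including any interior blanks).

s0 | [Y]YYYXY_   read Y → write X, move +1, go to s0
s0 | X[Y]YYXY_   read Y → write X, move +1, go to s0
s0 | XX[Y]YXY_   read Y → write X, move +1, go to s0
s0 | XXX[Y]XY_   read Y → write X, move +1, go to s0
s0 | XXXX[X]Y_   read X → write _, move +1, go to s1
s1 | XXXX_[Y]_   read Y → write X, move +1, go to s0
s0 | XXXX_X[_]   read _ → write X, move 0, go to s2
s2 | XXXX_X[X]   read X → write _, move 0, go to sH
sH | XXXX_X[_]
The non-blank tape span at halt is XXXX_X.

XXXX_X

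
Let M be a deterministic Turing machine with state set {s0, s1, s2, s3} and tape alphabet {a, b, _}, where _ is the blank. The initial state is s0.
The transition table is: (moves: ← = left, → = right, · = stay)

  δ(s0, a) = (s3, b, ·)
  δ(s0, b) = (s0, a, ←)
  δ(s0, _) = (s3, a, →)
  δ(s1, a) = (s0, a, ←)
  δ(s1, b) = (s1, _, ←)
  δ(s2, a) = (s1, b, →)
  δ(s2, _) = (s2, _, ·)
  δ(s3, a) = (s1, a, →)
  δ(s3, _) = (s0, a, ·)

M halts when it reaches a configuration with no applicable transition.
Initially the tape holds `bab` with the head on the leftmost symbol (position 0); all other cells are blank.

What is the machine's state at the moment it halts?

state=s0 head=0 tape=_[b]ab   (s0,b)→(s0,a,←)
state=s0 head=-1 tape=[_]aab   (s0,_)→(s3,a,→)
state=s3 head=0 tape=a[a]ab   (s3,a)→(s1,a,→)
state=s1 head=1 tape=aa[a]b   (s1,a)→(s0,a,←)
state=s0 head=0 tape=a[a]ab   (s0,a)→(s3,b,·)
state=s3 head=0 tape=a[b]ab
No transition is defined for (s3, b); M halts in state s3.

s3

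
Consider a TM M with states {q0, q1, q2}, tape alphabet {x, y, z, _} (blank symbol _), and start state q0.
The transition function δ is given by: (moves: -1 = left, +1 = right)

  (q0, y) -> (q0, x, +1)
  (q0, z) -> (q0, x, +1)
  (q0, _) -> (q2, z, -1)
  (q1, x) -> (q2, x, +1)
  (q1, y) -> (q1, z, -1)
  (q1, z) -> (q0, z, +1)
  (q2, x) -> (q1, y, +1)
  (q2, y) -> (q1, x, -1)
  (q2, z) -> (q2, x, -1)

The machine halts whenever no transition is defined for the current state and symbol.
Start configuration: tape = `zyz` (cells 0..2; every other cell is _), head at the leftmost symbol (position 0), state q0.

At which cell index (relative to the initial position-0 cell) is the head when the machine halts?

state=q0 head=0 tape=[z]yz___   (q0,z)→(q0,x,+1)
state=q0 head=1 tape=x[y]z___   (q0,y)→(q0,x,+1)
state=q0 head=2 tape=xx[z]___   (q0,z)→(q0,x,+1)
state=q0 head=3 tape=xxx[_]__   (q0,_)→(q2,z,-1)
state=q2 head=2 tape=xx[x]z__   (q2,x)→(q1,y,+1)
state=q1 head=3 tape=xxy[z]__   (q1,z)→(q0,z,+1)
state=q0 head=4 tape=xxyz[_]_   (q0,_)→(q2,z,-1)
state=q2 head=3 tape=xxy[z]z_   (q2,z)→(q2,x,-1)
state=q2 head=2 tape=xx[y]xz_   (q2,y)→(q1,x,-1)
state=q1 head=1 tape=x[x]xxz_   (q1,x)→(q2,x,+1)
state=q2 head=2 tape=xx[x]xz_   (q2,x)→(q1,y,+1)
state=q1 head=3 tape=xxy[x]z_   (q1,x)→(q2,x,+1)
state=q2 head=4 tape=xxyx[z]_   (q2,z)→(q2,x,-1)
state=q2 head=3 tape=xxy[x]x_   (q2,x)→(q1,y,+1)
state=q1 head=4 tape=xxyy[x]_   (q1,x)→(q2,x,+1)
state=q2 head=5 tape=xxyyx[_]
At halt the head is at cell 5.

5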